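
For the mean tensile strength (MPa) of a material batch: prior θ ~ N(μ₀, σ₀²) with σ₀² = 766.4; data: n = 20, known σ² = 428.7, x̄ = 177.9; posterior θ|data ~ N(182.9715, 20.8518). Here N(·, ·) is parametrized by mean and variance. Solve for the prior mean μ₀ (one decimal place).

The posterior mean is a precision-weighted average: μ_n = (τ₀μ₀ + τ_data·x̄)/(τ₀+τ_data), with τ₀=1/σ₀² and τ_data=n/σ².
Here τ₀ = 1/766.4 = 0.001305 and τ_data = 20/428.7 = 0.046653, so τ_n = 0.047958.
Rearranging for μ₀: μ₀ = (μ_n·τ_n − τ_data·x̄)/τ₀ = (182.9715·0.047958 − 0.046653·177.9) / 0.001305 = 0.475378/0.001305 ≈ 364.3.

μ₀ = 364.3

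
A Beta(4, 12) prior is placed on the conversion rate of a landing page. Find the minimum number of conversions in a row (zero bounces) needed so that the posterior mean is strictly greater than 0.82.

k = 51

After k conversions and 0 bounces the posterior is Beta(4+k, 12), with mean (4+k)/(4+12+k).
Set (4+k)/(16+k) > 0.82 and solve: k > (0.82·16 − 4)/(1 − 0.82) = 50.667.
The smallest integer exceeding 50.667 is 51, and checking k=51: (55)/(67) = 0.8209 > 0.82.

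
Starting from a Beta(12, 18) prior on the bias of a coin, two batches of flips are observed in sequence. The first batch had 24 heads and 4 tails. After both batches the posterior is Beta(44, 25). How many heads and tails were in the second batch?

Because Beta–binomial updating is additive in the counts, the combined data contributed (α_post−α_prior, β_post−β_prior) successes and failures.
Total across both batches: 44−12=32 heads, 25−18=7 tails.
Subtract the first batch: 32−24=8 heads and 7−4=3 tails.

8 heads and 3 tails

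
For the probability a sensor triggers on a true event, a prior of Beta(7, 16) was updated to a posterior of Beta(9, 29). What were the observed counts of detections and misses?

Beta is conjugate to the binomial likelihood: posterior = Beta(α+s, β+f).
Match parameters: s=9−7=2, f=29−16=13.

2 detections and 13 misses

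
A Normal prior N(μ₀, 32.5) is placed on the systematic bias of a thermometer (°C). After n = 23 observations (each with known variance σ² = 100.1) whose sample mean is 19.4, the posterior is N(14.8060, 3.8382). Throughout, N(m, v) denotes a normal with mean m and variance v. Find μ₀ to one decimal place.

μ₀ = -19.5

The posterior mean is a precision-weighted average: μ_n = (τ₀μ₀ + τ_data·x̄)/(τ₀+τ_data), with τ₀=1/σ₀² and τ_data=n/σ².
Here τ₀ = 1/32.5 = 0.030769 and τ_data = 23/100.1 = 0.229770, so τ_n = 0.260539.
Rearranging for μ₀: μ₀ = (μ_n·τ_n − τ_data·x̄)/τ₀ = (14.8060·0.260539 − 0.229770·19.4) / 0.030769 = -0.599998/0.030769 ≈ -19.5.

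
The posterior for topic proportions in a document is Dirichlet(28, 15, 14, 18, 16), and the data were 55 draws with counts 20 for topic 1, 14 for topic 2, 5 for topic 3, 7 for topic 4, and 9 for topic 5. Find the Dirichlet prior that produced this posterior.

For a Dirichlet(α) prior with multinomial counts c, the posterior is Dirichlet(α + c) componentwise.
Subtract each count from the matching posterior parameter: 28−20=8, 15−14=1, 14−5=9, 18−7=11, 16−9=7.

Dirichlet(8, 1, 9, 11, 7)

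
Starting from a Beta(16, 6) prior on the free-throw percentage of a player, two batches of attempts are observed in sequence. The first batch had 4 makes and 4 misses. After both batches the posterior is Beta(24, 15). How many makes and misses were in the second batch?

4 makes and 5 misses

Because Beta–binomial updating is additive in the counts, the combined data contributed (α_post−α_prior, β_post−β_prior) successes and failures.
Total across both batches: 24−16=8 makes, 15−6=9 misses.
Subtract the first batch: 8−4=4 makes and 9−4=5 misses.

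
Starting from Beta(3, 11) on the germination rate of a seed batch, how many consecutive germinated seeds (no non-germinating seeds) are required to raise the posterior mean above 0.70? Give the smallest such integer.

k = 23

After k germinated seeds and 0 non-germinating seeds the posterior is Beta(3+k, 11), with mean (3+k)/(3+11+k).
Set (3+k)/(14+k) > 0.70 and solve: k > (0.70·14 − 3)/(1 − 0.70) = 22.667.
The smallest integer exceeding 22.667 is 23.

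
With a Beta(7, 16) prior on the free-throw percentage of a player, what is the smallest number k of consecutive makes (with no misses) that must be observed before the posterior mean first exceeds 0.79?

After k makes and 0 misses the posterior is Beta(7+k, 16), with mean (7+k)/(7+16+k).
Set (7+k)/(23+k) > 0.79 and solve: k > (0.79·23 − 7)/(1 − 0.79) = 53.190.
The smallest integer exceeding 53.190 is 54, and checking k=54: (61)/(77) = 0.7922 > 0.79.

k = 54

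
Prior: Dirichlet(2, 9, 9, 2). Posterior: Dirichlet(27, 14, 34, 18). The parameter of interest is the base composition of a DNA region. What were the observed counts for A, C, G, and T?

For a Dirichlet(α) prior with multinomial counts c, the posterior is Dirichlet(α + c) componentwise.
Counts are posterior − prior componentwise: 27−2=25, 14−9=5, 34−9=25, 18−2=16.

counts (25, 5, 25, 16)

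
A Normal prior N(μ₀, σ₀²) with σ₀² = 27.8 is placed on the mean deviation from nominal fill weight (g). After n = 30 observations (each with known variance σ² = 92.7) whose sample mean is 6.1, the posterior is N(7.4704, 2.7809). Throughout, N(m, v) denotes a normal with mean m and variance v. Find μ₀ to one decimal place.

μ₀ = 19.8

With known observation variance, the Normal–Normal posterior has precision τ_n = τ₀ + n/σ² and mean μ_n = (τ₀μ₀ + (n/σ²)x̄)/τ_n.
Here τ₀ = 1/27.8 = 0.035971 and τ_data = 30/92.7 = 0.323625, so τ_n = 0.359596.
Rearranging for μ₀: μ₀ = (μ_n·τ_n − τ_data·x̄)/τ₀ = (7.4704·0.359596 − 0.323625·6.1) / 0.035971 = 0.712213/0.035971 ≈ 19.8.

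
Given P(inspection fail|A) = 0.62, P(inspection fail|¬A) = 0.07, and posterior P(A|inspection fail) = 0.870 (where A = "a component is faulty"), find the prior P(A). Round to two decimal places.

P(A) = 0.43

Bayes' rule in odds form gives O(A|E) = O(A)·[P(E|A)/P(E|¬A)], hence O(A) = O(A|E)/LR.
Posterior odds = 0.870/(1−0.870) = 6.6923. LR = 0.62/0.07 = 8.8571.
Prior odds = 6.6923/8.8571 = 0.7556, so P(A) = 0.7556/(1+0.7556) ≈ 0.43.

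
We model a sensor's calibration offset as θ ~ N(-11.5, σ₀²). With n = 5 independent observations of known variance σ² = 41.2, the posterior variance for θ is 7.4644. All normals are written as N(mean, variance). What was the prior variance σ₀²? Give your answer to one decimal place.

σ₀² = 79.3

For the Normal–Normal model with known σ², precisions add: τ_n = τ₀ + n/σ².
So 1/σ₀² = 1/7.4644 − 5/41.2 = 0.133969 − 0.121359 = 0.012610.
Hence σ₀² = 1/0.012610 ≈ 79.3.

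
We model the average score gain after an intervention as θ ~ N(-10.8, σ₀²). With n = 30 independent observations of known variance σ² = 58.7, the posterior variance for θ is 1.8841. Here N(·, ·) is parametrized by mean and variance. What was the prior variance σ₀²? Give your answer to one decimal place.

Posterior precision equals prior precision plus data precision: 1/σ_n² = 1/σ₀² + n/σ².
So 1/σ₀² = 1/1.8841 − 30/58.7 = 0.530757 − 0.511073 = 0.019684.
Hence σ₀² = 1/0.019684 ≈ 50.8.

σ₀² = 50.8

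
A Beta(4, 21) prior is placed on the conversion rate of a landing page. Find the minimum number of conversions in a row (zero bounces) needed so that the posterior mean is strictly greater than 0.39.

k = 10

After k conversions and 0 bounces the posterior is Beta(4+k, 21), with mean (4+k)/(4+21+k).
Set (4+k)/(25+k) > 0.39 and solve: k > (0.39·25 − 4)/(1 − 0.39) = 9.426.
The smallest integer exceeding 9.426 is 10, and checking k=10: (14)/(35) = 0.4000 > 0.39.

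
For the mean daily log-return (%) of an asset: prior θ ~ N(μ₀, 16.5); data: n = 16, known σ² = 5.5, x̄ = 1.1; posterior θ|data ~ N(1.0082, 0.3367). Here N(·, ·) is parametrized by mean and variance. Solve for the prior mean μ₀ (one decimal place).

μ₀ = -3.4

The posterior mean is a precision-weighted average: μ_n = (τ₀μ₀ + τ_data·x̄)/(τ₀+τ_data), with τ₀=1/σ₀² and τ_data=n/σ².
Here τ₀ = 1/16.5 = 0.060606 and τ_data = 16/5.5 = 2.909091, so τ_n = 2.969697.
Rearranging for μ₀: μ₀ = (μ_n·τ_n − τ_data·x̄)/τ₀ = (1.0082·2.969697 − 2.909091·1.1) / 0.060606 = -0.205952/0.060606 ≈ -3.4.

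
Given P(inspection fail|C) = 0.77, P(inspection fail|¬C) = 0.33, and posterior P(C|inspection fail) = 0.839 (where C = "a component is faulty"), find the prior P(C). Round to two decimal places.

P(C) = 0.69

Bayes' rule in odds form gives O(C|E) = O(C)·[P(E|C)/P(E|¬C)], hence O(C) = O(C|E)/LR.
Posterior odds = 0.839/(1−0.839) = 5.2112. LR = 0.77/0.33 = 2.3333.
Prior odds = 5.2112/2.3333 = 2.2334, so P(C) = 2.2334/(1+2.2334) ≈ 0.69.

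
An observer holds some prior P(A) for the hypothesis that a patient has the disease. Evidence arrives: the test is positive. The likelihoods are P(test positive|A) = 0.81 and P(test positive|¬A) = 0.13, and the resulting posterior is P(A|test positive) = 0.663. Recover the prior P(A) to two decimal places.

P(A) = 0.24

Bayes' rule in odds form gives O(A|E) = O(A)·[P(E|A)/P(E|¬A)], hence O(A) = O(A|E)/LR.
Posterior odds = 0.663/(1−0.663) = 1.9674. LR = 0.81/0.13 = 6.2308.
Prior odds = 1.9674/6.2308 = 0.3158, so P(A) = 0.3158/(1+0.3158) ≈ 0.24.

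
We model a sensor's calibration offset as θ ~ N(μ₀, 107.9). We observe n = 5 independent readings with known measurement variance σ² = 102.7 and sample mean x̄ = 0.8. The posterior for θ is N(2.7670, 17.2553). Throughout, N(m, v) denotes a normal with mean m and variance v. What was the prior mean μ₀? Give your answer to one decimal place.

The posterior mean is a precision-weighted average: μ_n = (τ₀μ₀ + τ_data·x̄)/(τ₀+τ_data), with τ₀=1/σ₀² and τ_data=n/σ².
Here τ₀ = 1/107.9 = 0.009268 and τ_data = 5/102.7 = 0.048685, so τ_n = 0.057953.
Rearranging for μ₀: μ₀ = (μ_n·τ_n − τ_data·x̄)/τ₀ = (2.7670·0.057953 − 0.048685·0.8) / 0.009268 = 0.121408/0.009268 ≈ 13.1.

μ₀ = 13.1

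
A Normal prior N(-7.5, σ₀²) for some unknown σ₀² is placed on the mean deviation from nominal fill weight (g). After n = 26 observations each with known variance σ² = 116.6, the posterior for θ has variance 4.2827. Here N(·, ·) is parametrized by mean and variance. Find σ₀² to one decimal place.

Posterior precision equals prior precision plus data precision: 1/σ_n² = 1/σ₀² + n/σ².
So 1/σ₀² = 1/4.2827 − 26/116.6 = 0.233498 − 0.222985 = 0.010513.
Hence σ₀² = 1/0.010513 ≈ 95.1.

σ₀² = 95.1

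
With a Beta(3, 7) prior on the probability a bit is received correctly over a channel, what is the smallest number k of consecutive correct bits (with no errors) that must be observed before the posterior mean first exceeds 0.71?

k = 15

After k correct bits and 0 errors the posterior is Beta(3+k, 7), with mean (3+k)/(3+7+k).
Set (3+k)/(10+k) > 0.71 and solve: k > (0.71·10 − 3)/(1 − 0.71) = 14.138.
The smallest integer exceeding 14.138 is 15.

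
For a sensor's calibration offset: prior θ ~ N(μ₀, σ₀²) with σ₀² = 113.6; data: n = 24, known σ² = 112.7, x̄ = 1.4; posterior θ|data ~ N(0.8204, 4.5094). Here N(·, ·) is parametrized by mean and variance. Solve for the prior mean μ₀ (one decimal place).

The posterior mean is a precision-weighted average: μ_n = (τ₀μ₀ + τ_data·x̄)/(τ₀+τ_data), with τ₀=1/σ₀² and τ_data=n/σ².
Here τ₀ = 1/113.6 = 0.008803 and τ_data = 24/112.7 = 0.212955, so τ_n = 0.221758.
Rearranging for μ₀: μ₀ = (μ_n·τ_n − τ_data·x̄)/τ₀ = (0.8204·0.221758 − 0.212955·1.4) / 0.008803 = -0.116207/0.008803 ≈ -13.2.

μ₀ = -13.2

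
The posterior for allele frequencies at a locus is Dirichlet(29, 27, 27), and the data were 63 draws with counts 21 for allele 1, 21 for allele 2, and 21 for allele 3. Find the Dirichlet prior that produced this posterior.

Dirichlet(8, 6, 6)

For a Dirichlet(α) prior with multinomial counts c, the posterior is Dirichlet(α + c) componentwise.
Subtract each count from the matching posterior parameter: 29−21=8, 27−21=6, 27−21=6.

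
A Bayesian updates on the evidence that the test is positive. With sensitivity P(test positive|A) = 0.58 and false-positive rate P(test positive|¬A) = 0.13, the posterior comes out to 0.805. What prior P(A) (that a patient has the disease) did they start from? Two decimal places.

Bayes' rule in odds form gives O(A|E) = O(A)·[P(E|A)/P(E|¬A)], hence O(A) = O(A|E)/LR.
Posterior odds = 0.805/(1−0.805) = 4.1282. LR = 0.58/0.13 = 4.4615.
Prior odds = 4.1282/4.4615 = 0.9253, so P(A) = 0.9253/(1+0.9253) ≈ 0.48.

P(A) = 0.48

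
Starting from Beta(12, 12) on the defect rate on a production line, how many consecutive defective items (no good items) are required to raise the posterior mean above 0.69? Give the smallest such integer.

After k defective items and 0 good items the posterior is Beta(12+k, 12), with mean (12+k)/(12+12+k).
Set (12+k)/(24+k) > 0.69 and solve: k > (0.69·24 − 12)/(1 − 0.69) = 14.710.
The smallest integer exceeding 14.710 is 15.

k = 15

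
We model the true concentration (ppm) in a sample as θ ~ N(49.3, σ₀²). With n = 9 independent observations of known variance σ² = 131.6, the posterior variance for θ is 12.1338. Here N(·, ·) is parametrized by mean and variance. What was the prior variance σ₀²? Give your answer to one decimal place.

For the Normal–Normal model with known σ², precisions add: τ_n = τ₀ + n/σ².
So 1/σ₀² = 1/12.1338 − 9/131.6 = 0.082414 − 0.068389 = 0.014025.
Hence σ₀² = 1/0.014025 ≈ 71.3.

σ₀² = 71.3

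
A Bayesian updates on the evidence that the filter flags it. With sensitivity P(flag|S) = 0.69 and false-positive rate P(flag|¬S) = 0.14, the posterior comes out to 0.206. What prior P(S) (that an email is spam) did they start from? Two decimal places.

P(S) = 0.05

In odds form, posterior odds = prior odds × likelihood ratio, so prior odds = posterior odds ÷ LR.
Posterior odds = 0.206/(1−0.206) = 0.2594. LR = 0.69/0.14 = 4.9286.
Prior odds = 0.2594/4.9286 = 0.0526, so P(S) = 0.0526/(1+0.0526) ≈ 0.05.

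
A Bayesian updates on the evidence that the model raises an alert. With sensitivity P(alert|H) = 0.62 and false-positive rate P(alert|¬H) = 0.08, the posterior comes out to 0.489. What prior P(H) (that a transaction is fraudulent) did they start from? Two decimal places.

P(H) = 0.11

Bayes' rule in odds form gives O(H|E) = O(H)·[P(E|H)/P(E|¬H)], hence O(H) = O(H|E)/LR.
Posterior odds = 0.489/(1−0.489) = 0.9569. LR = 0.62/0.08 = 7.7500.
Prior odds = 0.9569/7.7500 = 0.1235, so P(H) = 0.1235/(1+0.1235) ≈ 0.11.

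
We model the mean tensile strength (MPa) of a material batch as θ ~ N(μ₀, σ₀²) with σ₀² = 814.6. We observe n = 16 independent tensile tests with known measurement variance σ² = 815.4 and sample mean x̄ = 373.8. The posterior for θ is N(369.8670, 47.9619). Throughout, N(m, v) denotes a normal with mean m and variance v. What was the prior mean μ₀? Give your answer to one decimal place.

μ₀ = 307.0

With known observation variance, the Normal–Normal posterior has precision τ_n = τ₀ + n/σ² and mean μ_n = (τ₀μ₀ + (n/σ²)x̄)/τ_n.
Here τ₀ = 1/814.6 = 0.001228 and τ_data = 16/815.4 = 0.019622, so τ_n = 0.020850.
Rearranging for μ₀: μ₀ = (μ_n·τ_n − τ_data·x̄)/τ₀ = (369.8670·0.020850 − 0.019622·373.8) / 0.001228 = 0.377023/0.001228 ≈ 307.0.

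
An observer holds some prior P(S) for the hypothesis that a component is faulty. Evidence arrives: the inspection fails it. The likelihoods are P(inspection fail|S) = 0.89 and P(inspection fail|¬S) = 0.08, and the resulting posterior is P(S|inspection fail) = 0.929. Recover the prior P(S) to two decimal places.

P(S) = 0.54

In odds form, posterior odds = prior odds × likelihood ratio, so prior odds = posterior odds ÷ LR.
Posterior odds = 0.929/(1−0.929) = 13.0845. LR = 0.89/0.08 = 11.1250.
Prior odds = 13.0845/11.1250 = 1.1761, so P(S) = 1.1761/(1+1.1761) ≈ 0.54.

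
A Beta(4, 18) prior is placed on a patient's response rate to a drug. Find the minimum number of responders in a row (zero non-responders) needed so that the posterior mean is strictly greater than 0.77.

After k responders and 0 non-responders the posterior is Beta(4+k, 18), with mean (4+k)/(4+18+k).
Set (4+k)/(22+k) > 0.77 and solve: k > (0.77·22 − 4)/(1 − 0.77) = 56.261.
The smallest integer exceeding 56.261 is 57.

k = 57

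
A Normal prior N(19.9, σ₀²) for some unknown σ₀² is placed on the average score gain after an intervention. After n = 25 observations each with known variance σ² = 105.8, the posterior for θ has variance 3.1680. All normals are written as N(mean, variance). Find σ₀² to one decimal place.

σ₀² = 12.6

Posterior precision equals prior precision plus data precision: 1/σ_n² = 1/σ₀² + n/σ².
So 1/σ₀² = 1/3.1680 − 25/105.8 = 0.315657 − 0.236295 = 0.079362.
Hence σ₀² = 1/0.079362 ≈ 12.6.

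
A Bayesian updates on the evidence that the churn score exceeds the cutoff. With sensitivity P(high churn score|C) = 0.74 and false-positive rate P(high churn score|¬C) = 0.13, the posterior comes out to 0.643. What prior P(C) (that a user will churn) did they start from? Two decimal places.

P(C) = 0.24

In odds form, posterior odds = prior odds × likelihood ratio, so prior odds = posterior odds ÷ LR.
Posterior odds = 0.643/(1−0.643) = 1.8011. LR = 0.74/0.13 = 5.6923.
Prior odds = 1.8011/5.6923 = 0.3164, so P(C) = 0.3164/(1+0.3164) ≈ 0.24.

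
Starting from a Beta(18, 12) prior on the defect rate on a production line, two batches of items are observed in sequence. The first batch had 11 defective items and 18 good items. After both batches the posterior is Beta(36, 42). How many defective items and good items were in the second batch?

Because Beta–binomial updating is additive in the counts, the combined data contributed (α_post−α_prior, β_post−β_prior) successes and failures.
Total across both batches: 36−18=18 defective items, 42−12=30 good items.
Subtract the first batch: 18−11=7 defective items and 30−18=12 good items.

7 defective items and 12 good items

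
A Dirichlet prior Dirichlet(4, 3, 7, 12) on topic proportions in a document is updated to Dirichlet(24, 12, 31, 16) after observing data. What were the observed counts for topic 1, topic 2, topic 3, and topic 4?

counts (20, 9, 24, 4)

For a Dirichlet(α) prior with multinomial counts c, the posterior is Dirichlet(α + c) componentwise.
Counts are posterior − prior componentwise: 24−4=20, 12−3=9, 31−7=24, 16−12=4.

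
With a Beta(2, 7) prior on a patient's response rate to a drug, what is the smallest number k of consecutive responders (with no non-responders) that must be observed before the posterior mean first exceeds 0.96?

k = 167

After k responders and 0 non-responders the posterior is Beta(2+k, 7), with mean (2+k)/(2+7+k).
Set (2+k)/(9+k) > 0.96 and solve: k > (0.96·9 − 2)/(1 − 0.96) = 166.000.
The smallest integer exceeding 166.000 is 167.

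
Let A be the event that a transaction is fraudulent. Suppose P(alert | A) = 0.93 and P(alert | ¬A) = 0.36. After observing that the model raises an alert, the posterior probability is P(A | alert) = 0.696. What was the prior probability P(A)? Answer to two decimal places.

In odds form, posterior odds = prior odds × likelihood ratio, so prior odds = posterior odds ÷ LR.
Posterior odds = 0.696/(1−0.696) = 2.2895. LR = 0.93/0.36 = 2.5833.
Prior odds = 2.2895/2.5833 = 0.8863, so P(A) = 0.8863/(1+0.8863) ≈ 0.47.

P(A) = 0.47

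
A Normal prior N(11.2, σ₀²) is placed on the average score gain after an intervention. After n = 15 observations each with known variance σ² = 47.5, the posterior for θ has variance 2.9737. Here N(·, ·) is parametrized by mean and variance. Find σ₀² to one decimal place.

For the Normal–Normal model with known σ², precisions add: τ_n = τ₀ + n/σ².
So 1/σ₀² = 1/2.9737 − 15/47.5 = 0.336281 − 0.315789 = 0.020492.
Hence σ₀² = 1/0.020492 ≈ 48.8.

σ₀² = 48.8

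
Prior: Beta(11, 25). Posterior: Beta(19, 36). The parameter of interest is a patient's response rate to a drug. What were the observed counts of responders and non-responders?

8 responders and 11 non-responders

Beta is conjugate to the binomial likelihood: posterior = Beta(α+s, β+f).
So s = 19 − 11 = 8 and f = 36 − 25 = 11.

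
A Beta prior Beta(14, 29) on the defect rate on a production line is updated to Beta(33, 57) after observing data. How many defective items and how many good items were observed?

Beta is conjugate to the binomial likelihood: posterior = Beta(α+s, β+f).
Match parameters: s=33−14=19, f=57−29=28.

19 defective items and 28 good items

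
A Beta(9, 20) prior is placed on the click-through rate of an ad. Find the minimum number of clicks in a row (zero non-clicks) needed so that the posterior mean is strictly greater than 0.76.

After k clicks and 0 non-clicks the posterior is Beta(9+k, 20), with mean (9+k)/(9+20+k).
Set (9+k)/(29+k) > 0.76 and solve: k > (0.76·29 − 9)/(1 − 0.76) = 54.333.
The smallest integer exceeding 54.333 is 55.

k = 55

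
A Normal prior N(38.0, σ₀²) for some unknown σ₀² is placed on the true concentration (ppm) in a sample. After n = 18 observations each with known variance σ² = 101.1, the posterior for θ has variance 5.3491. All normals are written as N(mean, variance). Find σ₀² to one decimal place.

σ₀² = 112.3

For the Normal–Normal model with known σ², precisions add: τ_n = τ₀ + n/σ².
So 1/σ₀² = 1/5.3491 − 18/101.1 = 0.186947 − 0.178042 = 0.008905.
Hence σ₀² = 1/0.008905 ≈ 112.3.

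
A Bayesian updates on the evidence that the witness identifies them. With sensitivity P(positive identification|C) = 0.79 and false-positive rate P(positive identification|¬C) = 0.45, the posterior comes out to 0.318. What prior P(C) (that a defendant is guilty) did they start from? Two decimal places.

P(C) = 0.21

Bayes' rule in odds form gives O(C|E) = O(C)·[P(E|C)/P(E|¬C)], hence O(C) = O(C|E)/LR.
Posterior odds = 0.318/(1−0.318) = 0.4663. LR = 0.79/0.45 = 1.7556.
Prior odds = 0.4663/1.7556 = 0.2656, so P(C) = 0.2656/(1+0.2656) ≈ 0.21.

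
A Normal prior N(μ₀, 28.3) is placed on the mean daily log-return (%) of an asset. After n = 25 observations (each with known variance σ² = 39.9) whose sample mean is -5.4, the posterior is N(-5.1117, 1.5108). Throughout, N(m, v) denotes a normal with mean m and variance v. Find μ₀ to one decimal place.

With known observation variance, the Normal–Normal posterior has precision τ_n = τ₀ + n/σ² and mean μ_n = (τ₀μ₀ + (n/σ²)x̄)/τ_n.
Here τ₀ = 1/28.3 = 0.035336 and τ_data = 25/39.9 = 0.626566, so τ_n = 0.661902.
Rearranging for μ₀: μ₀ = (μ_n·τ_n − τ_data·x̄)/τ₀ = (-5.1117·0.661902 − 0.626566·-5.4) / 0.035336 = 0.000012/0.035336 ≈ 0.0.

μ₀ = 0.0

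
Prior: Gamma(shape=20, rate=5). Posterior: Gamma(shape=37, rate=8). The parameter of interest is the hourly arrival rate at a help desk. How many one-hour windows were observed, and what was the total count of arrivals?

n = 3 one-hour windows with total 17 arrivals

A Gamma(α, β) prior (rate parametrization) on a Poisson rate with n observations summing to S gives posterior Gamma(α+S, β+n).
Matching: Σxᵢ = 37 − 20 = 17 and n = 8 − 5 = 3.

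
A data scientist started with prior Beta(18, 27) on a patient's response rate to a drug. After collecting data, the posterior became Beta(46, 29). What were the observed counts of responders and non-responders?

Beta is conjugate to the binomial likelihood: posterior = Beta(a+s, b+f).
Match parameters: s=46−18=28, f=29−27=2.

28 responders and 2 non-responders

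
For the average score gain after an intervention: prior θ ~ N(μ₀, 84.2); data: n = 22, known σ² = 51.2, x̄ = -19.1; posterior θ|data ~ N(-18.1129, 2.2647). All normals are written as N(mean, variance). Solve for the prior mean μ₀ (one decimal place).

The posterior mean is a precision-weighted average: μ_n = (τ₀μ₀ + τ_data·x̄)/(τ₀+τ_data), with τ₀=1/σ₀² and τ_data=n/σ².
Here τ₀ = 1/84.2 = 0.011876 and τ_data = 22/51.2 = 0.429688, so τ_n = 0.441564.
Rearranging for μ₀: μ₀ = (μ_n·τ_n − τ_data·x̄)/τ₀ = (-18.1129·0.441564 − 0.429688·-19.1) / 0.011876 = 0.209036/0.011876 ≈ 17.6.

μ₀ = 17.6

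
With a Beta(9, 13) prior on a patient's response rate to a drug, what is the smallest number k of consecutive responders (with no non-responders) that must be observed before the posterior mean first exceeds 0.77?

k = 35

After k responders and 0 non-responders the posterior is Beta(9+k, 13), with mean (9+k)/(9+13+k).
Set (9+k)/(22+k) > 0.77 and solve: k > (0.77·22 − 9)/(1 − 0.77) = 34.522.
The smallest integer exceeding 34.522 is 35, and checking k=35: (44)/(57) = 0.7719 > 0.77.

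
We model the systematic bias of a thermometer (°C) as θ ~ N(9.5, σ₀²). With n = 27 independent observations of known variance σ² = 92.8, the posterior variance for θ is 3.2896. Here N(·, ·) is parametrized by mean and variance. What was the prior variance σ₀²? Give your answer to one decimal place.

For the Normal–Normal model with known σ², precisions add: τ_n = τ₀ + n/σ².
So 1/σ₀² = 1/3.2896 − 27/92.8 = 0.303988 − 0.290948 = 0.013040.
Hence σ₀² = 1/0.013040 ≈ 76.7.

σ₀² = 76.7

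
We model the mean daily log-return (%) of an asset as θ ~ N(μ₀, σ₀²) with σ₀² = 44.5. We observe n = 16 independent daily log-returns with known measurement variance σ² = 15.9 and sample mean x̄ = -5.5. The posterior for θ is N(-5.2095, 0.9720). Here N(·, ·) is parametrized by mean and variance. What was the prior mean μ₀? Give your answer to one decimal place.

With known observation variance, the Normal–Normal posterior has precision τ_n = τ₀ + n/σ² and mean μ_n = (τ₀μ₀ + (n/σ²)x̄)/τ_n.
Here τ₀ = 1/44.5 = 0.022472 and τ_data = 16/15.9 = 1.006289, so τ_n = 1.028761.
Rearranging for μ₀: μ₀ = (μ_n·τ_n − τ_data·x̄)/τ₀ = (-5.2095·1.028761 − 1.006289·-5.5) / 0.022472 = 0.175259/0.022472 ≈ 7.8.

μ₀ = 7.8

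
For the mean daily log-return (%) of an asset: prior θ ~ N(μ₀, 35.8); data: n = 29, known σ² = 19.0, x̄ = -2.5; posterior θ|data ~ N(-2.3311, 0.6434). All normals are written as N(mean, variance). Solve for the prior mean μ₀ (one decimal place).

The posterior mean is a precision-weighted average: μ_n = (τ₀μ₀ + τ_data·x̄)/(τ₀+τ_data), with τ₀=1/σ₀² and τ_data=n/σ².
Here τ₀ = 1/35.8 = 0.027933 and τ_data = 29/19.0 = 1.526316, so τ_n = 1.554249.
Rearranging for μ₀: μ₀ = (μ_n·τ_n − τ_data·x̄)/τ₀ = (-2.3311·1.554249 − 1.526316·-2.5) / 0.027933 = 0.192680/0.027933 ≈ 6.9.

μ₀ = 6.9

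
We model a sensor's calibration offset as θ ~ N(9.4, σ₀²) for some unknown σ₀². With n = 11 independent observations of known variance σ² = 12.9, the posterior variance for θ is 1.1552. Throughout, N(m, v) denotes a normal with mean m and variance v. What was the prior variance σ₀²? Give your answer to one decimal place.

σ₀² = 77.3

For the Normal–Normal model with known σ², precisions add: τ_n = τ₀ + n/σ².
So 1/σ₀² = 1/1.1552 − 11/12.9 = 0.865651 − 0.852713 = 0.012938.
Hence σ₀² = 1/0.012938 ≈ 77.3.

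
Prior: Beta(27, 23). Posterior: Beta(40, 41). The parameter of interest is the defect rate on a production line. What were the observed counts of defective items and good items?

A Beta(α, β) prior with s successes and f failures in binomial data gives a Beta(α+s, β+f) posterior.
So s = 40 − 27 = 13 and f = 41 − 23 = 18.

13 defective items and 18 good items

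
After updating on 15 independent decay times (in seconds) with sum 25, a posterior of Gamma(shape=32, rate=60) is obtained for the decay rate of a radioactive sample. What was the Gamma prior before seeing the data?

Gamma(shape=17, rate=35)

For an exponential likelihood with a Gamma(α, β) prior on the rate, n observations with total T give posterior Gamma(α+n, β+T).
So α = 32 − 15 = 17 and β = 60 − 25 = 35.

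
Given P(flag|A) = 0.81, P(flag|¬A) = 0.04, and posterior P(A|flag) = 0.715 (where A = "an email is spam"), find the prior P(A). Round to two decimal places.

P(A) = 0.11

Bayes' rule in odds form gives O(A|E) = O(A)·[P(E|A)/P(E|¬A)], hence O(A) = O(A|E)/LR.
Posterior odds = 0.715/(1−0.715) = 2.5088. LR = 0.81/0.04 = 20.2500.
Prior odds = 2.5088/20.2500 = 0.1239, so P(A) = 0.1239/(1+0.1239) ≈ 0.11.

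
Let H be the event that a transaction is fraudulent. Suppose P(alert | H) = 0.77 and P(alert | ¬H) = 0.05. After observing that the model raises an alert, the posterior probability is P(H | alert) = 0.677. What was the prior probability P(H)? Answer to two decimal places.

P(H) = 0.12

Bayes' rule in odds form gives O(H|E) = O(H)·[P(E|H)/P(E|¬H)], hence O(H) = O(H|E)/LR.
Posterior odds = 0.677/(1−0.677) = 2.0960. LR = 0.77/0.05 = 15.4000.
Prior odds = 2.0960/15.4000 = 0.1361, so P(H) = 0.1361/(1+0.1361) ≈ 0.12.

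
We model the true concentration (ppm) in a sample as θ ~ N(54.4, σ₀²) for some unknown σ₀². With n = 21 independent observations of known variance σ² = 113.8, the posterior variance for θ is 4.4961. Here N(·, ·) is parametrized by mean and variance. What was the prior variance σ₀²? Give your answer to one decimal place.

σ₀² = 26.4

Posterior precision equals prior precision plus data precision: 1/σ_n² = 1/σ₀² + n/σ².
So 1/σ₀² = 1/4.4961 − 21/113.8 = 0.222415 − 0.184534 = 0.037881.
Hence σ₀² = 1/0.037881 ≈ 26.4.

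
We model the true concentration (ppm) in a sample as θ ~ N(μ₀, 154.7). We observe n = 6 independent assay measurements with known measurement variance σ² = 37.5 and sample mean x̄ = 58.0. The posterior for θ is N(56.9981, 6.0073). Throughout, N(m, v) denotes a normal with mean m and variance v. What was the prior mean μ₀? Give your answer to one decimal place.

The posterior mean is a precision-weighted average: μ_n = (τ₀μ₀ + τ_data·x̄)/(τ₀+τ_data), with τ₀=1/σ₀² and τ_data=n/σ².
Here τ₀ = 1/154.7 = 0.006464 and τ_data = 6/37.5 = 0.160000, so τ_n = 0.166464.
Rearranging for μ₀: μ₀ = (μ_n·τ_n − τ_data·x̄)/τ₀ = (56.9981·0.166464 − 0.160000·58.0) / 0.006464 = 0.208132/0.006464 ≈ 32.2.

μ₀ = 32.2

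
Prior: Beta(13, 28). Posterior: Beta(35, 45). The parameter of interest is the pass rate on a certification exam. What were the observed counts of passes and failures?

22 passes and 17 failures

A Beta(α, β) prior with s successes and f failures in binomial data gives a Beta(α+s, β+f) posterior.
So s = 35 − 13 = 22 and f = 45 − 28 = 17.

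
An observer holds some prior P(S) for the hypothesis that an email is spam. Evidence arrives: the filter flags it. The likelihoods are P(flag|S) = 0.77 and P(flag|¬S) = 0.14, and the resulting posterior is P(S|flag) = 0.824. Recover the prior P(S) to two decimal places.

P(S) = 0.46

In odds form, posterior odds = prior odds × likelihood ratio, so prior odds = posterior odds ÷ LR.
Posterior odds = 0.824/(1−0.824) = 4.6818. LR = 0.77/0.14 = 5.5000.
Prior odds = 4.6818/5.5000 = 0.8512, so P(S) = 0.8512/(1+0.8512) ≈ 0.46.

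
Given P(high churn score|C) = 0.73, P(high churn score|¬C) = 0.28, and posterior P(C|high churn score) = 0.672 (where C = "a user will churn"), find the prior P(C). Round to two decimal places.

P(C) = 0.44

In odds form, posterior odds = prior odds × likelihood ratio, so prior odds = posterior odds ÷ LR.
Posterior odds = 0.672/(1−0.672) = 2.0488. LR = 0.73/0.28 = 2.6071.
Prior odds = 2.0488/2.6071 = 0.7859, so P(C) = 0.7859/(1+0.7859) ≈ 0.44.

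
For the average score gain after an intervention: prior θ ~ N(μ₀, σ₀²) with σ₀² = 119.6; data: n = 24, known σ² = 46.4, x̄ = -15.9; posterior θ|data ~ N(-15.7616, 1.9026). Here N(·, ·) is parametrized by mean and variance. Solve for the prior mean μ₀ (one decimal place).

The posterior mean is a precision-weighted average: μ_n = (τ₀μ₀ + τ_data·x̄)/(τ₀+τ_data), with τ₀=1/σ₀² and τ_data=n/σ².
Here τ₀ = 1/119.6 = 0.008361 and τ_data = 24/46.4 = 0.517241, so τ_n = 0.525602.
Rearranging for μ₀: μ₀ = (μ_n·τ_n − τ_data·x̄)/τ₀ = (-15.7616·0.525602 − 0.517241·-15.9) / 0.008361 = -0.060197/0.008361 ≈ -7.2.

μ₀ = -7.2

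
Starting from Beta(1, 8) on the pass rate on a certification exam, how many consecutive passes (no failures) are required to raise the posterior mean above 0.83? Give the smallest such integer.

After k passes and 0 failures the posterior is Beta(1+k, 8), with mean (1+k)/(1+8+k).
Set (1+k)/(9+k) > 0.83 and solve: k > (0.83·9 − 1)/(1 − 0.83) = 38.059.
The smallest integer exceeding 38.059 is 39.

k = 39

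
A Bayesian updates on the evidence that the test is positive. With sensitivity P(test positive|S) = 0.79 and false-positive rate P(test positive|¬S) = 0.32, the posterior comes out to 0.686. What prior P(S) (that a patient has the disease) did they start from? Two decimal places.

P(S) = 0.47

In odds form, posterior odds = prior odds × likelihood ratio, so prior odds = posterior odds ÷ LR.
Posterior odds = 0.686/(1−0.686) = 2.1847. LR = 0.79/0.32 = 2.4688.
Prior odds = 2.1847/2.4688 = 0.8849, so P(S) = 0.8849/(1+0.8849) ≈ 0.47.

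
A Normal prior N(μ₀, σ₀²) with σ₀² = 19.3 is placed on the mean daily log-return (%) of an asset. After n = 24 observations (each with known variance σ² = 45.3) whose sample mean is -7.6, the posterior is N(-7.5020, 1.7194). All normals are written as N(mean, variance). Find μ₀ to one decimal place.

With known observation variance, the Normal–Normal posterior has precision τ_n = τ₀ + n/σ² and mean μ_n = (τ₀μ₀ + (n/σ²)x̄)/τ_n.
Here τ₀ = 1/19.3 = 0.051813 and τ_data = 24/45.3 = 0.529801, so τ_n = 0.581614.
Rearranging for μ₀: μ₀ = (μ_n·τ_n − τ_data·x̄)/τ₀ = (-7.5020·0.581614 − 0.529801·-7.6) / 0.051813 = -0.336781/0.051813 ≈ -6.5.

μ₀ = -6.5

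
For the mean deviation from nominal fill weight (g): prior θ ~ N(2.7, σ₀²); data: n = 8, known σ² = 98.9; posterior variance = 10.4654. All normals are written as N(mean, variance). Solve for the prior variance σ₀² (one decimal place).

For the Normal–Normal model with known σ², precisions add: τ_n = τ₀ + n/σ².
So 1/σ₀² = 1/10.4654 − 8/98.9 = 0.095553 − 0.080890 = 0.014663.
Hence σ₀² = 1/0.014663 ≈ 68.2.

σ₀² = 68.2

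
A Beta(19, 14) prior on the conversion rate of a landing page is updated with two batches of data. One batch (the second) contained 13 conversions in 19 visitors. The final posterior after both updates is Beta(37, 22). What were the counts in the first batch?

5 conversions and 2 bounces

Because Beta–binomial updating is additive in the counts, the combined data contributed (α_post−α_prior, β_post−β_prior) successes and failures.
Total across both batches: 37−19=18 conversions, 22−14=8 bounces.
Subtract the second batch: 18−13=5 conversions and 8−6=2 bounces.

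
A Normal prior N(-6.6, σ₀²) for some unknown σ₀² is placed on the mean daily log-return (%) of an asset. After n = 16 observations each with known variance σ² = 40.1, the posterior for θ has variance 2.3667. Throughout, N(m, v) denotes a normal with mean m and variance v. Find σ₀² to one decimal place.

σ₀² = 42.5

For the Normal–Normal model with known σ², precisions add: τ_n = τ₀ + n/σ².
So 1/σ₀² = 1/2.3667 − 16/40.1 = 0.422529 − 0.399002 = 0.023527.
Hence σ₀² = 1/0.023527 ≈ 42.5.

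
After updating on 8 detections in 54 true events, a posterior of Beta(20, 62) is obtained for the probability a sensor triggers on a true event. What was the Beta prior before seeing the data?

A Beta(α, β) prior with s successes and f failures in binomial data gives a Beta(α+s, β+f) posterior.
Subtract the data counts: 20−8=12, 62−46=16.

Beta(12, 16)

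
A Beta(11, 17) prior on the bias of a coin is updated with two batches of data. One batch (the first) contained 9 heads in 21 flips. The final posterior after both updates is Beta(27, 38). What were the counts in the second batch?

Sequential conjugate updates are equivalent to a single update on the pooled data, so total successes = posterior α − prior α and total failures = posterior β − prior β.
Total across both batches: 27−11=16 heads, 38−17=21 tails.
Subtract the first batch: 16−9=7 heads and 21−12=9 tails.

7 heads and 9 tails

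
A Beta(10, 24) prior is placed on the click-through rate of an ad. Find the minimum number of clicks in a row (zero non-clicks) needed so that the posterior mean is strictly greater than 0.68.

After k clicks and 0 non-clicks the posterior is Beta(10+k, 24), with mean (10+k)/(10+24+k).
Set (10+k)/(34+k) > 0.68 and solve: k > (0.68·34 − 10)/(1 − 0.68) = 41.000.
The smallest integer exceeding 41.000 is 42.

k = 42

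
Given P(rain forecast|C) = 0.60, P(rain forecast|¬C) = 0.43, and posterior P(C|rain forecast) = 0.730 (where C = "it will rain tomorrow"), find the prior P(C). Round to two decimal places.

Bayes' rule in odds form gives O(C|E) = O(C)·[P(E|C)/P(E|¬C)], hence O(C) = O(C|E)/LR.
Posterior odds = 0.730/(1−0.730) = 2.7037. LR = 0.60/0.43 = 1.3953.
Prior odds = 2.7037/1.3953 = 1.9377, so P(C) = 1.9377/(1+1.9377) ≈ 0.66.

P(C) = 0.66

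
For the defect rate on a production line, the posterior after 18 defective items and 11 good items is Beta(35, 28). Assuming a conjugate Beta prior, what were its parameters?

Beta(17, 17)

Beta is conjugate to the binomial likelihood: posterior = Beta(α+s, β+f).
So α = 35 − 18 = 17 and β = 28 − 11 = 17.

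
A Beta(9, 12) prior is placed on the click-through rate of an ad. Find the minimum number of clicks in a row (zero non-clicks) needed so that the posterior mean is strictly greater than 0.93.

k = 151

After k clicks and 0 non-clicks the posterior is Beta(9+k, 12), with mean (9+k)/(9+12+k).
Set (9+k)/(21+k) > 0.93 and solve: k > (0.93·21 − 9)/(1 − 0.93) = 150.429.
The smallest integer exceeding 150.429 is 151, and checking k=151: (160)/(172) = 0.9302 > 0.93.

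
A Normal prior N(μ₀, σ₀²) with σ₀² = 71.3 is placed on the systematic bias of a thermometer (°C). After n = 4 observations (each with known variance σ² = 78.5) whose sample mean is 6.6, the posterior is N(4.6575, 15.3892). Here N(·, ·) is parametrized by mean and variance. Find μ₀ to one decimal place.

μ₀ = -2.4

The posterior mean is a precision-weighted average: μ_n = (τ₀μ₀ + τ_data·x̄)/(τ₀+τ_data), with τ₀=1/σ₀² and τ_data=n/σ².
Here τ₀ = 1/71.3 = 0.014025 and τ_data = 4/78.5 = 0.050955, so τ_n = 0.064980.
Rearranging for μ₀: μ₀ = (μ_n·τ_n − τ_data·x̄)/τ₀ = (4.6575·0.064980 − 0.050955·6.6) / 0.014025 = -0.033659/0.014025 ≈ -2.4.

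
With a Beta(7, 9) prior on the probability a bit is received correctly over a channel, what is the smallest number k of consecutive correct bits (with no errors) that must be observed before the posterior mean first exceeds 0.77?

After k correct bits and 0 errors the posterior is Beta(7+k, 9), with mean (7+k)/(7+9+k).
Set (7+k)/(16+k) > 0.77 and solve: k > (0.77·16 − 7)/(1 − 0.77) = 23.130.
The smallest integer exceeding 23.130 is 24.

k = 24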